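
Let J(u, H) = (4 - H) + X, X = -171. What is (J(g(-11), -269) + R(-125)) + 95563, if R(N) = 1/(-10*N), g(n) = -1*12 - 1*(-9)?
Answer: 119581251/1250 ≈ 95665.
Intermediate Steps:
g(n) = -3 (g(n) = -12 + 9 = -3)
J(u, H) = -167 - H (J(u, H) = (4 - H) - 171 = -167 - H)
R(N) = -1/(10*N)
(J(g(-11), -269) + R(-125)) + 95563 = ((-167 - 1*(-269)) - 1/10/(-125)) + 95563 = ((-167 + 269) - 1/10*(-1/125)) + 95563 = (102 + 1/1250) + 95563 = 127501/1250 + 95563 = 119581251/1250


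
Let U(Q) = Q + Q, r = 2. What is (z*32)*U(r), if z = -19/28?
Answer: -608/7 ≈ -86.857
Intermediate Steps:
U(Q) = 2*Q
z = -19/28 (z = -19*1/28 = -19/28 ≈ -0.67857)
(z*32)*U(r) = (-19/28*32)*(2*2) = -152/7*4 = -608/7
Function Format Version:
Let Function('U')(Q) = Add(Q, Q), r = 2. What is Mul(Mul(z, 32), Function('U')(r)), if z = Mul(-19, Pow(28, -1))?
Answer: Rational(-608, 7) ≈ -86.857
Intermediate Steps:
Function('U')(Q) = Mul(2, Q)
z = Rational(-19, 28) (z = Mul(-19, Rational(1, 28)) = Rational(-19, 28) ≈ -0.67857)
Mul(Mul(z, 32), Function('U')(r)) = Mul(Mul(Rational(-19, 28), 32), Mul(2, 2)) = Mul(Rational(-152, 7), 4) = Rational(-608, 7)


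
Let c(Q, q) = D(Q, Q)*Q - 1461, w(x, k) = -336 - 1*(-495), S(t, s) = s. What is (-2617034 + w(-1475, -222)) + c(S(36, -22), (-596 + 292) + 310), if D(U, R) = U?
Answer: -2617852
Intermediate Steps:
w(x, k) = 159 (w(x, k) = -336 + 495 = 159)
c(Q, q) = -1461 + Q² (c(Q, q) = Q*Q - 1461 = Q² - 1461 = -1461 + Q²)
(-2617034 + w(-1475, -222)) + c(S(36, -22), (-596 + 292) + 310) = (-2617034 + 159) + (-1461 + (-22)²) = -2616875 + (-1461 + 484) = -2616875 - 977 = -2617852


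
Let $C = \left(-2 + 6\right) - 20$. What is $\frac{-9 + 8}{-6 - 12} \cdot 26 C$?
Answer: $- \frac{208}{9} \approx -23.111$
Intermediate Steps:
$C = -16$ ($C = 4 - 20 = -16$)
$\frac{-9 + 8}{-6 - 12} \cdot 26 C = \frac{-9 + 8}{-6 - 12} \cdot 26 \left(-16\right) = - \frac{1}{-18} \cdot 26 \left(-16\right) = \left(-1\right) \left(- \frac{1}{18}\right) 26 \left(-16\right) = \frac{1}{18} \cdot 26 \left(-16\right) = \frac{13}{9} \left(-16\right) = - \frac{208}{9}$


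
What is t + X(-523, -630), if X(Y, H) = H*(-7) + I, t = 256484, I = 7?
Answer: 260901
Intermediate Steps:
X(Y, H) = 7 - 7*H (X(Y, H) = H*(-7) + 7 = -7*H + 7 = 7 - 7*H)
t + X(-523, -630) = 256484 + (7 - 7*(-630)) = 256484 + (7 + 4410) = 256484 + 4417 = 260901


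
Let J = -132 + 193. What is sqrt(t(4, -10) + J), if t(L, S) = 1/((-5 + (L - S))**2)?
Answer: sqrt(4942)/9 ≈ 7.8110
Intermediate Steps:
t(L, S) = (-5 + L - S)**(-2) (t(L, S) = 1/((-5 + L - S)**2) = (-5 + L - S)**(-2))
J = 61
sqrt(t(4, -10) + J) = sqrt((5 - 10 - 1*4)**(-2) + 61) = sqrt((5 - 10 - 4)**(-2) + 61) = sqrt((-9)**(-2) + 61) = sqrt(1/81 + 61) = sqrt(4942/81) = sqrt(4942)/9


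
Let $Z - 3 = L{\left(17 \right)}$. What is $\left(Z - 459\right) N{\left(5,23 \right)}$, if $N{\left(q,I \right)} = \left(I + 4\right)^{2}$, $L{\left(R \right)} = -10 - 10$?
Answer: $-347004$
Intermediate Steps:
$L{\left(R \right)} = -20$
$Z = -17$ ($Z = 3 - 20 = -17$)
$N{\left(q,I \right)} = \left(4 + I\right)^{2}$
$\left(Z - 459\right) N{\left(5,23 \right)} = \left(-17 - 459\right) \left(4 + 23\right)^{2} = - 476 \cdot 27^{2} = \left(-476\right) 729 = -347004$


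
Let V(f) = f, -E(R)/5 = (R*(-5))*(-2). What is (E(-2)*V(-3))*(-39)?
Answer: 11700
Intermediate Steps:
E(R) = -50*R (E(R) = -5*R*(-5)*(-2) = -5*(-5*R)*(-2) = -50*R)
(E(-2)*V(-3))*(-39) = (-50*(-2)*(-3))*(-39) = (100*(-3))*(-39) = -300*(-39) = 11700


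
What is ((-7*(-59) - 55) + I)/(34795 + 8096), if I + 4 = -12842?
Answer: -12488/42891 ≈ -0.29116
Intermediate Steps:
I = -12846 (I = -4 - 12842 = -12846)
((-7*(-59) - 55) + I)/(34795 + 8096) = ((-7*(-59) - 55) - 12846)/(34795 + 8096) = ((413 - 55) - 12846)/42891 = (358 - 12846)*(1/42891) = -12488*1/42891 = -12488/42891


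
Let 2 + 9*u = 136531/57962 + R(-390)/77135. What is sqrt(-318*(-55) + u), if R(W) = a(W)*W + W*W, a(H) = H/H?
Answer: sqrt(125860197916460010307542)/2682539322 ≈ 132.25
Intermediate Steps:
a(H) = 1
R(W) = W + W**2 (R(W) = 1*W + W*W = W + W**2)
u = 692195731/2682539322 (u = -2/9 + (136531/57962 - 390*(1 - 390)/77135)/9 = -2/9 + (136531*(1/57962) - 390*(-389)*(1/77135))/9 = -2/9 + (136531/57962 + 151710*(1/77135))/9 = -2/9 + (136531/57962 + 30342/15427)/9 = -2/9 + (1/9)*(3864946741/894179774) = -2/9 + 3864946741/8047617966 = 692195731/2682539322 ≈ 0.25804)
sqrt(-318*(-55) + u) = sqrt(-318*(-55) + 692195731/2682539322) = sqrt(17490 + 692195731/2682539322) = sqrt(46918304937511/2682539322) = sqrt(125860197916460010307542)/2682539322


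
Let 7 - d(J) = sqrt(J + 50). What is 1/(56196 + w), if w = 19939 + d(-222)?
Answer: 38071/2898802168 + I*sqrt(43)/2898802168 ≈ 1.3133e-5 + 2.2621e-9*I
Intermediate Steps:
d(J) = 7 - sqrt(50 + J) (d(J) = 7 - sqrt(J + 50) = 7 - sqrt(50 + J))
w = 19946 - 2*I*sqrt(43) (w = 19939 + (7 - sqrt(50 - 222)) = 19939 + (7 - sqrt(-172)) = 19939 + (7 - 2*I*sqrt(43)) = 19946 - 2*I*sqrt(43) ≈ 19946.0 - 13.115*I)
1/(56196 + w) = 1/(56196 + (19946 - 2*I*sqrt(43))) = 1/(76142 - 2*I*sqrt(43))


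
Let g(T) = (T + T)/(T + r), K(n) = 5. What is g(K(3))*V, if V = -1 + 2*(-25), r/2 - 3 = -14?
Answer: 30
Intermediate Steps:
r = -22 (r = 6 + 2*(-14) = 6 - 28 = -22)
g(T) = 2*T/(-22 + T) (g(T) = (T + T)/(T - 22) = (2*T)/(-22 + T) = 2*T/(-22 + T))
V = -51 (V = -1 - 50 = -51)
g(K(3))*V = (2*5/(-22 + 5))*(-51) = (2*5/(-17))*(-51) = (2*5*(-1/17))*(-51) = -10/17*(-51) = 30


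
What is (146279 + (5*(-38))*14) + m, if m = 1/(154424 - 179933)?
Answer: 3663577070/25509 ≈ 1.4362e+5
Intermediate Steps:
m = -1/25509 (m = 1/(-25509) = -1/25509 ≈ -3.9202e-5)
(146279 + (5*(-38))*14) + m = (146279 + (5*(-38))*14) - 1/25509 = (146279 - 190*14) - 1/25509 = (146279 - 2660) - 1/25509 = 143619 - 1/25509 = 3663577070/25509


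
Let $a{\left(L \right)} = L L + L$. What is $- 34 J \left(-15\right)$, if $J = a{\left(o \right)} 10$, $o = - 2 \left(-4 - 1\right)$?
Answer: $561000$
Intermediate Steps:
$o = 10$ ($o = \left(-2\right) \left(-5\right) = 10$)
$a{\left(L \right)} = L + L^{2}$ ($a{\left(L \right)} = L^{2} + L = L + L^{2}$)
$J = 1100$ ($J = 10 \left(1 + 10\right) 10 = 10 \cdot 11 \cdot 10 = 110 \cdot 10 = 1100$)
$- 34 J \left(-15\right) = \left(-34\right) 1100 \left(-15\right) = \left(-37400\right) \left(-15\right) = 561000$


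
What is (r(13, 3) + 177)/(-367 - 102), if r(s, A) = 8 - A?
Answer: -26/67 ≈ -0.38806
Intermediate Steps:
(r(13, 3) + 177)/(-367 - 102) = ((8 - 1*3) + 177)/(-367 - 102) = ((8 - 3) + 177)/(-469) = (5 + 177)*(-1/469) = 182*(-1/469) = -26/67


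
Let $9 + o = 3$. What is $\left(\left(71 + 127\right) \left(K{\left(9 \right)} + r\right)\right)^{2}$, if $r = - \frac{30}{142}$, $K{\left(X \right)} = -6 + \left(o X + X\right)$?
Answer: $\frac{518296325184}{5041} \approx 1.0282 \cdot 10^{8}$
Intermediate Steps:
$o = -6$ ($o = -9 + 3 = -6$)
$K{\left(X \right)} = -6 - 5 X$ ($K{\left(X \right)} = -6 + \left(- 6 X + X\right) = -6 - 5 X$)
$r = - \frac{15}{71}$ ($r = \left(-30\right) \frac{1}{142} = - \frac{15}{71} \approx -0.21127$)
$\left(\left(71 + 127\right) \left(K{\left(9 \right)} + r\right)\right)^{2} = \left(\left(71 + 127\right) \left(\left(-6 - 45\right) - \frac{15}{71}\right)\right)^{2} = \left(198 \left(\left(-6 - 45\right) - \frac{15}{71}\right)\right)^{2} = \left(198 \left(-51 - \frac{15}{71}\right)\right)^{2} = \left(198 \left(- \frac{3636}{71}\right)\right)^{2} = \left(- \frac{719928}{71}\right)^{2} = \frac{518296325184}{5041}$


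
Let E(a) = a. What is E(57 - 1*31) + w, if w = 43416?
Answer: 43442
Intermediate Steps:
E(57 - 1*31) + w = (57 - 1*31) + 43416 = (57 - 31) + 43416 = 26 + 43416 = 43442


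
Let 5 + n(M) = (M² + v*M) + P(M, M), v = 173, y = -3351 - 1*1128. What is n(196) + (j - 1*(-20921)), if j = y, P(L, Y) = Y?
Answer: 88957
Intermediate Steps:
y = -4479 (y = -3351 - 1128 = -4479)
j = -4479
n(M) = -5 + M² + 174*M (n(M) = -5 + ((M² + 173*M) + M) = -5 + (M² + 174*M) = -5 + M² + 174*M)
n(196) + (j - 1*(-20921)) = (-5 + 196² + 174*196) + (-4479 - 1*(-20921)) = (-5 + 38416 + 34104) + (-4479 + 20921) = 72515 + 16442 = 88957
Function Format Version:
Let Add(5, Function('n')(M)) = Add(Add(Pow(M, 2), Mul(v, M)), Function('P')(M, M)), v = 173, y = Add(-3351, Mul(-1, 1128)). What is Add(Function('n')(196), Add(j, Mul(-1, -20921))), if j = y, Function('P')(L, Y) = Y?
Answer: 88957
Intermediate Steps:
y = -4479 (y = Add(-3351, -1128) = -4479)
j = -4479
Function('n')(M) = Add(-5, Pow(M, 2), Mul(174, M)) (Function('n')(M) = Add(-5, Add(Add(Pow(M, 2), Mul(173, M)), M)) = Add(-5, Add(Pow(M, 2), Mul(174, M))) = Add(-5, Pow(M, 2), Mul(174, M)))
Add(Function('n')(196), Add(j, Mul(-1, -20921))) = Add(Add(-5, Pow(196, 2), Mul(174, 196)), Add(-4479, Mul(-1, -20921))) = Add(Add(-5, 38416, 34104), Add(-4479, 20921)) = Add(72515, 16442) = 88957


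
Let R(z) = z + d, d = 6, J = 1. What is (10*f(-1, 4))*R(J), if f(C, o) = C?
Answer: -70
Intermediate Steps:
R(z) = 6 + z (R(z) = z + 6 = 6 + z)
(10*f(-1, 4))*R(J) = (10*(-1))*(6 + 1) = -10*7 = -70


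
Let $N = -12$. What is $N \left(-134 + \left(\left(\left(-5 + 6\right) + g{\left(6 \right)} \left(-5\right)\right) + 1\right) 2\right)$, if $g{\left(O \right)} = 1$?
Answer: $1680$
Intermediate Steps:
$N \left(-134 + \left(\left(\left(-5 + 6\right) + g{\left(6 \right)} \left(-5\right)\right) + 1\right) 2\right) = - 12 \left(-134 + \left(\left(\left(-5 + 6\right) + 1 \left(-5\right)\right) + 1\right) 2\right) = - 12 \left(-134 + \left(\left(1 - 5\right) + 1\right) 2\right) = - 12 \left(-134 + \left(-4 + 1\right) 2\right) = - 12 \left(-134 - 6\right) = \left(-12\right) \left(-140\right) = 1680$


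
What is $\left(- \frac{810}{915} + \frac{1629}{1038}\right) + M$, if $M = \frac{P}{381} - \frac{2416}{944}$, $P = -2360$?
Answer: $- \frac{3828474445}{474441774} \approx -8.0694$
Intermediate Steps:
$M = - \frac{196771}{22479}$ ($M = - \frac{2360}{381} - \frac{2416}{944} = \left(-2360\right) \frac{1}{381} - \frac{151}{59} = - \frac{2360}{381} - \frac{151}{59} = - \frac{196771}{22479} \approx -8.7535$)
$\left(- \frac{810}{915} + \frac{1629}{1038}\right) + M = \left(- \frac{810}{915} + \frac{1629}{1038}\right) - \frac{196771}{22479} = \left(\left(-810\right) \frac{1}{915} + 1629 \cdot \frac{1}{1038}\right) - \frac{196771}{22479} = \left(- \frac{54}{61} + \frac{543}{346}\right) - \frac{196771}{22479} = \frac{14439}{21106} - \frac{196771}{22479} = - \frac{3828474445}{474441774}$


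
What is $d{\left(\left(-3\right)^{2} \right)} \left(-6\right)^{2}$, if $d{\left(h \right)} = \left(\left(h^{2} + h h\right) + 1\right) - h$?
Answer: $5544$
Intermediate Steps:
$d{\left(h \right)} = 1 - h + 2 h^{2}$ ($d{\left(h \right)} = \left(\left(h^{2} + h^{2}\right) + 1\right) - h = \left(2 h^{2} + 1\right) - h = \left(1 + 2 h^{2}\right) - h = 1 - h + 2 h^{2}$)
$d{\left(\left(-3\right)^{2} \right)} \left(-6\right)^{2} = \left(1 - \left(-3\right)^{2} + 2 \left(\left(-3\right)^{2}\right)^{2}\right) \left(-6\right)^{2} = \left(1 - 9 + 2 \cdot 9^{2}\right) 36 = \left(1 - 9 + 2 \cdot 81\right) 36 = \left(1 - 9 + 162\right) 36 = 154 \cdot 36 = 5544$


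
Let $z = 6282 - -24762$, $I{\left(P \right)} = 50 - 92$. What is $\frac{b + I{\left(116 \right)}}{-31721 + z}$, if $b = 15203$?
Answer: $- \frac{15161}{677} \approx -22.394$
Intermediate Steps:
$I{\left(P \right)} = -42$
$z = 31044$ ($z = 6282 + 24762 = 31044$)
$\frac{b + I{\left(116 \right)}}{-31721 + z} = \frac{15203 - 42}{-31721 + 31044} = \frac{15161}{-677} = 15161 \left(- \frac{1}{677}\right) = - \frac{15161}{677}$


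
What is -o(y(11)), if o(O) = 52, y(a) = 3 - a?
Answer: -52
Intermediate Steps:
-o(y(11)) = -1*52 = -52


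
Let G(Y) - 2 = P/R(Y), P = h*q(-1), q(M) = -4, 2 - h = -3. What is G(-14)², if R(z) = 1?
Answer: 324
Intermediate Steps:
h = 5 (h = 2 - 1*(-3) = 2 + 3 = 5)
P = -20 (P = 5*(-4) = -20)
G(Y) = -18 (G(Y) = 2 - 20/1 = 2 - 20*1 = 2 - 20 = -18)
G(-14)² = (-18)² = 324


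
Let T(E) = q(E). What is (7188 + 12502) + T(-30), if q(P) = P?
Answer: 19660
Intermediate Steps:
T(E) = E
(7188 + 12502) + T(-30) = (7188 + 12502) - 30 = 19690 - 30 = 19660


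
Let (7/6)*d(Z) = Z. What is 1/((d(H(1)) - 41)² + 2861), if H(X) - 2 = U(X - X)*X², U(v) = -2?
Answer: 1/4542 ≈ 0.00022017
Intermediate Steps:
H(X) = 2 - 2*X²
d(Z) = 6*Z/7
1/((d(H(1)) - 41)² + 2861) = 1/((6*(2 - 2*1²)/7 - 41)² + 2861) = 1/((6*(2 - 2*1)/7 - 41)² + 2861) = 1/((6*(2 - 2)/7 - 41)² + 2861) = 1/(((6/7)*0 - 41)² + 2861) = 1/((0 - 41)² + 2861) = 1/((-41)² + 2861) = 1/(1681 + 2861) = 1/4542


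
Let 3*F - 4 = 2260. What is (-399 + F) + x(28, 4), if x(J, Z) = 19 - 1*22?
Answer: 1058/3 ≈ 352.67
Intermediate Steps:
F = 2264/3 (F = 4/3 + (⅓)*2260 = 4/3 + 2260/3 = 2264/3 ≈ 754.67)
x(J, Z) = -3 (x(J, Z) = 19 - 22 = -3)
(-399 + F) + x(28, 4) = (-399 + 2264/3) - 3 = 1067/3 - 3 = 1058/3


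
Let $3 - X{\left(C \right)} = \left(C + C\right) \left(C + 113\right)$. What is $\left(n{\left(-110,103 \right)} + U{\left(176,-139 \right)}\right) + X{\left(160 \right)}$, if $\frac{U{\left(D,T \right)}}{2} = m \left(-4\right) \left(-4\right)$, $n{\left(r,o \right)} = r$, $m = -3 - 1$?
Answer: $-87595$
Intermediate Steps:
$m = -4$
$U{\left(D,T \right)} = -128$ ($U{\left(D,T \right)} = 2 \left(-4\right) \left(-4\right) \left(-4\right) = 2 \cdot 16 \left(-4\right) = 2 \left(-64\right) = -128$)
$X{\left(C \right)} = 3 - 2 C \left(113 + C\right)$ ($X{\left(C \right)} = 3 - \left(C + C\right) \left(C + 113\right) = 3 - 2 C \left(113 + C\right)$)
$\left(n{\left(-110,103 \right)} + U{\left(176,-139 \right)}\right) + X{\left(160 \right)} = \left(-110 - 128\right) - \left(36157 + 51200\right) = -238 - 87357 = -87595$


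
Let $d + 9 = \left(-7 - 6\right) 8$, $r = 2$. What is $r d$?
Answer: $-226$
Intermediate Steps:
$d = -113$ ($d = -9 + \left(-7 - 6\right) 8 = -9 - 104 = -113$)
$r d = 2 \left(-113\right) = -226$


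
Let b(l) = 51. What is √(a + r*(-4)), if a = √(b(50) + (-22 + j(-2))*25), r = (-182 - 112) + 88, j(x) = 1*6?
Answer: √(824 + I*√349) ≈ 28.707 + 0.3254*I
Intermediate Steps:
j(x) = 6
r = -206 (r = -294 + 88 = -206)
a = I*√349 (a = √(51 + (-22 + 6)*25) = √(51 - 16*25) = √(51 - 400) = √(-349) = I*√349 ≈ 18.682*I)
√(a + r*(-4)) = √(I*√349 - 206*(-4)) = √(I*√349 + 824) = √(824 + I*√349)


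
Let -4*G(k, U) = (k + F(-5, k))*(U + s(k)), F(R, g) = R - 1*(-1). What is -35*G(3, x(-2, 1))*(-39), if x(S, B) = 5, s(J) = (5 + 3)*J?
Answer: 39585/4 ≈ 9896.3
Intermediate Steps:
s(J) = 8*J
F(R, g) = 1 + R (F(R, g) = R + 1 = 1 + R)
G(k, U) = -(-4 + k)*(U + 8*k)/4 (G(k, U) = -(k + (1 - 5))*(U + 8*k)/4 = -(k - 4)*(U + 8*k)/4 = -(-4 + k)*(U + 8*k)/4)
-35*G(3, x(-2, 1))*(-39) = -35*(5 - 2*3² + 8*3 - ¼*5*3)*(-39) = -35*(5 - 2*9 + 24 - 15/4)*(-39) = -35*(5 - 18 + 24 - 15/4)*(-39) = -35*29/4*(-39) = -1015/4*(-39) = 39585/4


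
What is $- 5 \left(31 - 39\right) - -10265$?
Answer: $10305$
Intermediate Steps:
$- 5 \left(31 - 39\right) - -10265 = \left(-5\right) \left(-8\right) + 10265 = 40 + 10265 = 10305$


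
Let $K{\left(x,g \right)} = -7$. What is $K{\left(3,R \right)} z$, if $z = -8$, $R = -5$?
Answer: $56$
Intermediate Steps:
$K{\left(3,R \right)} z = \left(-7\right) \left(-8\right) = 56$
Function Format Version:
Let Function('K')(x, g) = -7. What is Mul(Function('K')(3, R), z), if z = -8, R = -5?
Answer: 56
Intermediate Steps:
Mul(Function('K')(3, R), z) = Mul(-7, -8) = 56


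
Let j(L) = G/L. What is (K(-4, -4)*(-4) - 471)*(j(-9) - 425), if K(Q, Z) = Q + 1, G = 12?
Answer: 195687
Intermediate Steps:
K(Q, Z) = 1 + Q
j(L) = 12/L
(K(-4, -4)*(-4) - 471)*(j(-9) - 425) = ((1 - 4)*(-4) - 471)*(12/(-9) - 425) = (-3*(-4) - 471)*(12*(-⅑) - 425) = (12 - 471)*(-4/3 - 425) = -459*(-1279/3) = 195687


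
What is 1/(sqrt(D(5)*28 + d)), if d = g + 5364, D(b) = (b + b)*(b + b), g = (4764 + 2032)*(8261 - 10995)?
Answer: -I*sqrt(185721)/1857210 ≈ -0.00023204*I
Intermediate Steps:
g = -18580264 (g = 6796*(-2734) = -18580264)
D(b) = 4*b**2 (D(b) = (2*b)*(2*b) = 4*b**2)
d = -18574900 (d = -18580264 + 5364 = -18574900)
1/(sqrt(D(5)*28 + d)) = 1/(sqrt((4*5**2)*28 - 18574900)) = 1/(sqrt((4*25)*28 - 18574900)) = 1/(sqrt(100*28 - 18574900)) = 1/(sqrt(2800 - 18574900)) = 1/(sqrt(-18572100)) = 1/(10*I*sqrt(185721)) = -I*sqrt(185721)/1857210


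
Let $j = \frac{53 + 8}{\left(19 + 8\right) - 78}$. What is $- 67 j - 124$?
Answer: $- \frac{2237}{51} \approx -43.863$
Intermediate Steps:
$j = - \frac{61}{51}$ ($j = \frac{61}{27 - 78} = \frac{61}{-51} = 61 \left(- \frac{1}{51}\right) = - \frac{61}{51} \approx -1.1961$)
$- 67 j - 124 = \left(-67\right) \left(- \frac{61}{51}\right) - 124 = \frac{4087}{51} - 124 = - \frac{2237}{51}$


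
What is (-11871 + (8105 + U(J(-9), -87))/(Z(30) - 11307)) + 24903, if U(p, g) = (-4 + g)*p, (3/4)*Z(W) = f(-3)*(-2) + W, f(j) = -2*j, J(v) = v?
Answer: 147031132/11283 ≈ 13031.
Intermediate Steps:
Z(W) = -16 + 4*W/3 (Z(W) = 4*(-2*(-3)*(-2) + W)/3 = 4*(6*(-2) + W)/3 = 4*(-12 + W)/3 = -16 + 4*W/3)
U(p, g) = p*(-4 + g)
(-11871 + (8105 + U(J(-9), -87))/(Z(30) - 11307)) + 24903 = (-11871 + (8105 - 9*(-4 - 87))/((-16 + (4/3)*30) - 11307)) + 24903 = (-11871 + (8105 - 9*(-91))/((-16 + 40) - 11307)) + 24903 = (-11871 + (8105 + 819)/(24 - 11307)) + 24903 = (-11871 + 8924/(-11283)) + 24903 = (-11871 + 8924*(-1/11283)) + 24903 = (-11871 - 8924/11283) + 24903 = -133949417/11283 + 24903 = 147031132/11283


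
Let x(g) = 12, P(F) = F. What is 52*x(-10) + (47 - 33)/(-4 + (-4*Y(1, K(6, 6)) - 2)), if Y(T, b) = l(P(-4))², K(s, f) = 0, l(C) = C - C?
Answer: 1865/3 ≈ 621.67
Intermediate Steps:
l(C) = 0
Y(T, b) = 0 (Y(T, b) = 0² = 0)
52*x(-10) + (47 - 33)/(-4 + (-4*Y(1, K(6, 6)) - 2)) = 52*12 + (47 - 33)/(-4 + (-4*0 - 2)) = 624 + 14/(-4 + (0 - 2)) = 624 + 14/(-4 - 2) = 624 + 14/(-6) = 624 + 14*(-⅙) = 624 - 7/3 = 1865/3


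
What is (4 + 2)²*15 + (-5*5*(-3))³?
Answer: 422415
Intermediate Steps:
(4 + 2)²*15 + (-5*5*(-3))³ = 6²*15 + (-25*(-3))³ = 36*15 + 75³ = 540 + 421875 = 422415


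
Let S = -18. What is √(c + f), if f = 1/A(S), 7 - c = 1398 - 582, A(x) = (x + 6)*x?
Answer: I*√1048458/36 ≈ 28.443*I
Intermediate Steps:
A(x) = x*(6 + x) (A(x) = (6 + x)*x = x*(6 + x))
c = -809 (c = 7 - (1398 - 582) = 7 - 1*816 = 7 - 816 = -809)
f = 1/216 (f = 1/(-18*(6 - 18)) = 1/(-18*(-12)) = 1/216 ≈ 0.0046296)
√(c + f) = √(-809 + 1/216) = √(-174743/216) = I*√1048458/36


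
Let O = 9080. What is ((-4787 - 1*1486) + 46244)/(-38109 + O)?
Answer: -39971/29029 ≈ -1.3769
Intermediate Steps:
((-4787 - 1*1486) + 46244)/(-38109 + O) = ((-4787 - 1*1486) + 46244)/(-38109 + 9080) = ((-4787 - 1486) + 46244)/(-29029) = (-6273 + 46244)*(-1/29029) = 39971*(-1/29029) = -39971/29029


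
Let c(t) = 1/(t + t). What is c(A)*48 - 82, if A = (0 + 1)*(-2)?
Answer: -94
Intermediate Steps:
A = -2 (A = 1*(-2) = -2)
c(t) = 1/(2*t)
c(A)*48 - 82 = ((½)/(-2))*48 - 82 = ((½)*(-½))*48 - 82 = -¼*48 - 82 = -12 - 82 = -94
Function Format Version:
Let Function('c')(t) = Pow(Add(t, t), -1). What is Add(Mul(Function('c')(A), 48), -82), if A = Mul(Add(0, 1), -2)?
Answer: -94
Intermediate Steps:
A = -2 (A = Mul(1, -2) = -2)
Function('c')(t) = Mul(Rational(1, 2), Pow(t, -1)) (Function('c')(t) = Pow(Mul(2, t), -1) = Mul(Rational(1, 2), Pow(t, -1)))
Add(Mul(Function('c')(A), 48), -82) = Add(Mul(Mul(Rational(1, 2), Pow(-2, -1)), 48), -82) = Add(Mul(Mul(Rational(1, 2), Rational(-1, 2)), 48), -82) = Add(Mul(Rational(-1, 4), 48), -82) = Add(-12, -82) = -94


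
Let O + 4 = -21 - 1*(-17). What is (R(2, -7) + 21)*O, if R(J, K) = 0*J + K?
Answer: -112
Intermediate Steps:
O = -8 (O = -4 + (-21 - 1*(-17)) = -4 + (-21 + 17) = -4 - 4 = -8)
R(J, K) = K (R(J, K) = 0 + K = K)
(R(2, -7) + 21)*O = (-7 + 21)*(-8) = 14*(-8) = -112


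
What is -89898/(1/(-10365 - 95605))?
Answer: 9526491060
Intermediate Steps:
-89898/(1/(-10365 - 95605)) = -89898/(1/(-105970)) = -89898/(-1/105970) = -89898*(-105970) = 9526491060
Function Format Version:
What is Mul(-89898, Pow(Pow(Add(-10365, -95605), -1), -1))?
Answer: 9526491060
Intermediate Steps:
Mul(-89898, Pow(Pow(Add(-10365, -95605), -1), -1)) = Mul(-89898, Pow(Pow(-105970, -1), -1)) = Mul(-89898, Pow(Rational(-1, 105970), -1)) = Mul(-89898, -105970) = 9526491060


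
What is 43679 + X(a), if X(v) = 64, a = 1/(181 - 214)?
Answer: 43743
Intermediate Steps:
a = -1/33 (a = 1/(-33) = -1/33 ≈ -0.030303)
43679 + X(a) = 43679 + 64 = 43743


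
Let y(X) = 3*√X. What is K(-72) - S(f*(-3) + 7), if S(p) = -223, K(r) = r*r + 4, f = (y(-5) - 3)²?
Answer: 5411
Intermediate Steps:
f = (-3 + 3*I*√5)² (f = (3*√(-5) - 3)² = (3*(I*√5) - 3)² = (3*I*√5 - 3)² = (-3 + 3*I*√5)² ≈ -36.0 - 40.249*I)
K(r) = 4 + r² (K(r) = r² + 4 = 4 + r²)
K(-72) - S(f*(-3) + 7) = (4 + (-72)²) - 1*(-223) = (4 + 5184) + 223 = 5188 + 223 = 5411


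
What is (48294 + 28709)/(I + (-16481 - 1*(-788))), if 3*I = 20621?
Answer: -231009/26458 ≈ -8.7312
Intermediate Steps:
I = 20621/3 (I = (1/3)*20621 = 20621/3 ≈ 6873.7)
(48294 + 28709)/(I + (-16481 - 1*(-788))) = (48294 + 28709)/(20621/3 + (-16481 - 1*(-788))) = 77003/(20621/3 + (-16481 + 788)) = 77003/(20621/3 - 15693) = 77003/(-26458/3) = 77003*(-3/26458) = -231009/26458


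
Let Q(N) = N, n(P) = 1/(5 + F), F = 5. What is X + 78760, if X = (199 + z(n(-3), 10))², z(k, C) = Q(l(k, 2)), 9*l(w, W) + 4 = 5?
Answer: 9590824/81 ≈ 1.1841e+5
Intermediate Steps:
l(w, W) = ⅑ (l(w, W) = -4/9 + (⅑)*5 = -4/9 + 5/9 = ⅑)
n(P) = ⅒ (n(P) = 1/(5 + 5) = 1/10 = ⅒)
z(k, C) = ⅑
X = 3211264/81 (X = (199 + ⅑)² = (1792/9)² = 3211264/81 ≈ 39645.)
X + 78760 = 3211264/81 + 78760 = 9590824/81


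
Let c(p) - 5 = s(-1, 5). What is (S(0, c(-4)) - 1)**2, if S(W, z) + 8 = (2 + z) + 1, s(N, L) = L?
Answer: 16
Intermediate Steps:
c(p) = 10 (c(p) = 5 + 5 = 10)
S(W, z) = -5 + z (S(W, z) = -8 + ((2 + z) + 1) = -8 + (3 + z) = -5 + z)
(S(0, c(-4)) - 1)**2 = ((-5 + 10) - 1)**2 = (5 - 1)**2 = 4**2 = 16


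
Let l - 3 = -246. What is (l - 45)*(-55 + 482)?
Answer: -122976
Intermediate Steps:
l = -243 (l = 3 - 246 = -243)
(l - 45)*(-55 + 482) = (-243 - 45)*(-55 + 482) = -288*427 = -122976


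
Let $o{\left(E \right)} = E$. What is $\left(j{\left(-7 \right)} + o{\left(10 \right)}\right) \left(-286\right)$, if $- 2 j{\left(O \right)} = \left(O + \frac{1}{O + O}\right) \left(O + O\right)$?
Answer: $11297$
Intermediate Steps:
$j{\left(O \right)} = - O \left(O + \frac{1}{2 O}\right)$ ($j{\left(O \right)} = - \frac{\left(O + \frac{1}{O + O}\right) \left(O + O\right)}{2} = - \frac{\left(O + \frac{1}{2 O}\right) 2 O}{2} = - \frac{2 O \left(O + \frac{1}{2 O}\right)}{2} = - O \left(O + \frac{1}{2 O}\right)$)
$\left(j{\left(-7 \right)} + o{\left(10 \right)}\right) \left(-286\right) = \left(\left(- \frac{1}{2} - \left(-7\right)^{2}\right) + 10\right) \left(-286\right) = \left(\left(- \frac{1}{2} - 49\right) + 10\right) \left(-286\right) = \left(- \frac{99}{2} + 10\right) \left(-286\right) = \left(- \frac{79}{2}\right) \left(-286\right) = 11297$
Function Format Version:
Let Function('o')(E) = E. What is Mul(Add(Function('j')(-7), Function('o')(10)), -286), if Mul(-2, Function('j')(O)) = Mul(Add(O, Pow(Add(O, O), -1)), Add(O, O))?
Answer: 11297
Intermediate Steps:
Function('j')(O) = Mul(-1, O, Add(O, Mul(Rational(1, 2), Pow(O, -1)))) (Function('j')(O) = Mul(Rational(-1, 2), Mul(Add(O, Pow(Add(O, O), -1)), Add(O, O))) = Mul(Rational(-1, 2), Mul(Add(O, Pow(Mul(2, O), -1)), Mul(2, O))) = Mul(Rational(-1, 2), Mul(Add(O, Mul(Rational(1, 2), Pow(O, -1))), Mul(2, O))) = Mul(Rational(-1, 2), Mul(2, O, Add(O, Mul(Rational(1, 2), Pow(O, -1))))) = Mul(-1, O, Add(O, Mul(Rational(1, 2), Pow(O, -1)))))
Mul(Add(Function('j')(-7), Function('o')(10)), -286) = Mul(Add(Add(Rational(-1, 2), Mul(-1, Pow(-7, 2))), 10), -286) = Mul(Add(Add(Rational(-1, 2), Mul(-1, 49)), 10), -286) = Mul(Add(Add(Rational(-1, 2), -49), 10), -286) = Mul(Add(Rational(-99, 2), 10), -286) = Mul(Rational(-79, 2), -286) = 11297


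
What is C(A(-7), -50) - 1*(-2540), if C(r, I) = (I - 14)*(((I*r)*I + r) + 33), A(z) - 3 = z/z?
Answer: -639828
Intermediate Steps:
A(z) = 4 (A(z) = 3 + z/z = 3 + 1 = 4)
C(r, I) = (-14 + I)*(33 + r + r*I²) (C(r, I) = (-14 + I)*((r*I² + r) + 33) = (-14 + I)*((r + r*I²) + 33) = (-14 + I)*(33 + r + r*I²))
C(A(-7), -50) - 1*(-2540) = (-462 - 14*4 + 33*(-50) - 50*4 + 4*(-50)³ - 14*4*(-50)²) - 1*(-2540) = (-462 - 56 - 1650 - 200 + 4*(-125000) - 14*4*2500) + 2540 = (-462 - 56 - 1650 - 200 - 500000 - 140000) + 2540 = -642368 + 2540 = -639828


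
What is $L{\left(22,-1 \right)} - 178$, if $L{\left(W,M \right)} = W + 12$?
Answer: $-144$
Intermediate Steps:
$L{\left(W,M \right)} = 12 + W$
$L{\left(22,-1 \right)} - 178 = \left(12 + 22\right) - 178 = 34 - 178 = -144$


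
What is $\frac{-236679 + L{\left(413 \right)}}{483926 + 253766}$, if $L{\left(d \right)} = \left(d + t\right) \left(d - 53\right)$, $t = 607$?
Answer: $\frac{130521}{737692} \approx 0.17693$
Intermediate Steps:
$L{\left(d \right)} = \left(-53 + d\right) \left(607 + d\right)$ ($L{\left(d \right)} = \left(d + 607\right) \left(d - 53\right) = \left(607 + d\right) \left(-53 + d\right) = \left(-53 + d\right) \left(607 + d\right)$)
$\frac{-236679 + L{\left(413 \right)}}{483926 + 253766} = \frac{-236679 + \left(-32171 + 413^{2} + 554 \cdot 413\right)}{483926 + 253766} = \frac{-236679 + \left(-32171 + 170569 + 228802\right)}{737692} = \left(-236679 + 367200\right) \frac{1}{737692} = 130521 \cdot \frac{1}{737692} = \frac{130521}{737692}$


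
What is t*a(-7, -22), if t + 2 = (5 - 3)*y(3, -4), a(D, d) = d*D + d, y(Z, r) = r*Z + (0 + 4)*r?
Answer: -7656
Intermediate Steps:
y(Z, r) = 4*r + Z*r (y(Z, r) = Z*r + 4*r = 4*r + Z*r)
a(D, d) = d + D*d (a(D, d) = D*d + d = d + D*d)
t = -58 (t = -2 + (5 - 3)*(-4*(4 + 3)) = -2 + 2*(-4*7) = -2 + 2*(-28) = -2 - 56 = -58)
t*a(-7, -22) = -(-1276)*(1 - 7) = -(-1276)*(-6) = -58*132 = -7656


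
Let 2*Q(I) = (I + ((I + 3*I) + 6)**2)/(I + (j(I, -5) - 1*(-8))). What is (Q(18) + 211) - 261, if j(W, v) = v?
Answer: 667/7 ≈ 95.286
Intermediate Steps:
Q(I) = (I + (6 + 4*I)**2)/(2*(3 + I)) (Q(I) = ((I + ((I + 3*I) + 6)**2)/(I + (-5 - 1*(-8))))/2 = ((I + (4*I + 6)**2)/(I + (-5 + 8)))/2 = ((I + (6 + 4*I)**2)/(I + 3))/2 = ((I + (6 + 4*I)**2)/(3 + I))/2 = (I + (6 + 4*I)**2)/(2*(3 + I)))
(Q(18) + 211) - 261 = ((18 + 4*(3 + 2*18)**2)/(2*(3 + 18)) + 211) - 261 = ((1/2)*(18 + 4*(3 + 36)**2)/21 + 211) - 261 = ((1/2)*(1/21)*(18 + 4*39**2) + 211) - 261 = ((1/2)*(1/21)*(18 + 4*1521) + 211) - 261 = ((1/2)*(1/21)*(18 + 6084) + 211) - 261 = ((1/2)*(1/21)*6102 + 211) - 261 = (1017/7 + 211) - 261 = 2494/7 - 261 = 667/7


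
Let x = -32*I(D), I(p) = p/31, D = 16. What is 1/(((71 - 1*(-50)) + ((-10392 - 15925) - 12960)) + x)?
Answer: -31/1214348 ≈ -2.5528e-5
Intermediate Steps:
I(p) = p/31 (I(p) = p*(1/31) = p/31)
x = -512/31 (x = -32*16/31 = -512/31 ≈ -16.516)
1/(((71 - 1*(-50)) + ((-10392 - 15925) - 12960)) + x) = 1/(((71 - 1*(-50)) + ((-10392 - 15925) - 12960)) - 512/31) = 1/(((71 + 50) + (-26317 - 12960)) - 512/31) = 1/((121 - 39277) - 512/31) = 1/(-39156 - 512/31) = 1/(-1214348/31) = -31/1214348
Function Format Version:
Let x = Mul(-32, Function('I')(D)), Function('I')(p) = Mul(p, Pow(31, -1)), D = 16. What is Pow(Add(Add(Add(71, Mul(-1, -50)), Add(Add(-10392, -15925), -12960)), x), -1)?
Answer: Rational(-31, 1214348) ≈ -2.5528e-5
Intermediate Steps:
Function('I')(p) = Mul(Rational(1, 31), p) (Function('I')(p) = Mul(p, Rational(1, 31)) = Mul(Rational(1, 31), p))
x = Rational(-512, 31) (x = Mul(-32, Mul(Rational(1, 31), 16)) = Mul(-32, Rational(16, 31)) = Rational(-512, 31) ≈ -16.516)
Pow(Add(Add(Add(71, Mul(-1, -50)), Add(Add(-10392, -15925), -12960)), x), -1) = Pow(Add(Add(Add(71, Mul(-1, -50)), Add(Add(-10392, -15925), -12960)), Rational(-512, 31)), -1) = Pow(Add(Add(Add(71, 50), Add(-26317, -12960)), Rational(-512, 31)), -1) = Pow(Add(Add(121, -39277), Rational(-512, 31)), -1) = Pow(Add(-39156, Rational(-512, 31)), -1) = Pow(Rational(-1214348, 31), -1) = Rational(-31, 1214348)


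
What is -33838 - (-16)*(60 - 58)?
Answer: -33806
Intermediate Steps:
-33838 - (-16)*(60 - 58) = -33838 - (-16)*2 = -33838 - 1*(-32) = -33838 + 32 = -33806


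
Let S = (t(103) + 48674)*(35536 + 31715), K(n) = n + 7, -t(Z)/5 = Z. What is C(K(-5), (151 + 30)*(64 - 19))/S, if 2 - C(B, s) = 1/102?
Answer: 7/11391433542 ≈ 6.1450e-10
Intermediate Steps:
t(Z) = -5*Z
K(n) = 7 + n
S = 3238740909 (S = (-5*103 + 48674)*(35536 + 31715) = (-515 + 48674)*67251 = 48159*67251 = 3238740909)
C(B, s) = 203/102 (C(B, s) = 2 - 1/102 = 203/102)
C(K(-5), (151 + 30)*(64 - 19))/S = (203/102)/3238740909 = (203/102)*(1/3238740909) = 7/11391433542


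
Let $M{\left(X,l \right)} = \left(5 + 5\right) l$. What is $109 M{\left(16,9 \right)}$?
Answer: $9810$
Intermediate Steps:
$M{\left(X,l \right)} = 10 l$
$109 M{\left(16,9 \right)} = 109 \cdot 10 \cdot 9 = 109 \cdot 90 = 9810$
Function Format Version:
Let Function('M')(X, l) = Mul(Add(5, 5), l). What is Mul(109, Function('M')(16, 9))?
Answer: 9810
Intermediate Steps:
Function('M')(X, l) = Mul(10, l)
Mul(109, Function('M')(16, 9)) = Mul(109, Mul(10, 9)) = Mul(109, 90) = 9810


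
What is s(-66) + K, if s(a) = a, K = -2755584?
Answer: -2755650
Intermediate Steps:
s(-66) + K = -66 - 2755584 = -2755650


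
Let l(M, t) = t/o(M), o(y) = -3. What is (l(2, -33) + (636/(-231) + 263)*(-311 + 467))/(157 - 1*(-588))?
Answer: 3126931/57365 ≈ 54.509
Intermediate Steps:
l(M, t) = -t/3 (l(M, t) = t/(-3) = t*(-1/3) = -t/3)
(l(2, -33) + (636/(-231) + 263)*(-311 + 467))/(157 - 1*(-588)) = (-1/3*(-33) + (636/(-231) + 263)*(-311 + 467))/(157 - 1*(-588)) = (11 + (636*(-1/231) + 263)*156)/(157 + 588) = (11 + (-212/77 + 263)*156)/745 = (11 + (20039/77)*156)*(1/745) = (11 + 3126084/77)*(1/745) = (3126931/77)*(1/745) = 3126931/57365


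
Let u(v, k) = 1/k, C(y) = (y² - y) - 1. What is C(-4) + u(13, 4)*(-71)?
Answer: 5/4 ≈ 1.2500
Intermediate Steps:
C(y) = -1 + y² - y
C(-4) + u(13, 4)*(-71) = (-1 + (-4)² - 1*(-4)) - 71/4 = (-1 + 16 + 4) + (¼)*(-71) = 19 - 71/4 = 5/4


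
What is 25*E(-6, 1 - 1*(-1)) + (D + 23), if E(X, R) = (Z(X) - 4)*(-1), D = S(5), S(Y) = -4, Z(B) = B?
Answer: 269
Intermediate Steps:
D = -4
E(X, R) = 4 - X (E(X, R) = (X - 4)*(-1) = (-4 + X)*(-1) = 4 - X)
25*E(-6, 1 - 1*(-1)) + (D + 23) = 25*(4 - 1*(-6)) + (-4 + 23) = 25*(4 + 6) + 19 = 25*10 + 19 = 250 + 19 = 269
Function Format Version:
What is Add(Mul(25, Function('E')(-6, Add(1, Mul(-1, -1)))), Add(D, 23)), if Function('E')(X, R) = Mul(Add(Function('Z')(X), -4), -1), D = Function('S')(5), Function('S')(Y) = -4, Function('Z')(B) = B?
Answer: 269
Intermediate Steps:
D = -4
Function('E')(X, R) = Add(4, Mul(-1, X)) (Function('E')(X, R) = Mul(Add(X, -4), -1) = Mul(Add(-4, X), -1) = Add(4, Mul(-1, X)))
Add(Mul(25, Function('E')(-6, Add(1, Mul(-1, -1)))), Add(D, 23)) = Add(Mul(25, Add(4, Mul(-1, -6))), Add(-4, 23)) = Add(Mul(25, Add(4, 6)), 19) = Add(Mul(25, 10), 19) = Add(250, 19) = 269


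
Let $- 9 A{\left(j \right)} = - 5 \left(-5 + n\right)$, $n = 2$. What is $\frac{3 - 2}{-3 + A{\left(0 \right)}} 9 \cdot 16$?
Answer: $- \frac{216}{7} \approx -30.857$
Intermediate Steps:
$A{\left(j \right)} = - \frac{5}{3}$ ($A{\left(j \right)} = - \frac{\left(-5\right) \left(-5 + 2\right)}{9} = - \frac{\left(-5\right) \left(-3\right)}{9} = \left(- \frac{1}{9}\right) 15 = - \frac{5}{3}$)
$\frac{3 - 2}{-3 + A{\left(0 \right)}} 9 \cdot 16 = \frac{3 - 2}{-3 - \frac{5}{3}} \cdot 9 \cdot 16 = 1 \frac{1}{- \frac{14}{3}} \cdot 9 \cdot 16 = 1 \left(- \frac{3}{14}\right) 9 \cdot 16 = \left(- \frac{3}{14}\right) 9 \cdot 16 = \left(- \frac{27}{14}\right) 16 = - \frac{216}{7}$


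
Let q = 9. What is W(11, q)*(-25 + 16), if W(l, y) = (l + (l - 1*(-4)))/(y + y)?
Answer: -13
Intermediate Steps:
W(l, y) = (4 + 2*l)/(2*y) (W(l, y) = (l + (l + 4))/((2*y)) = (l + (4 + l))*(1/(2*y)) = (4 + 2*l)*(1/(2*y)) = (4 + 2*l)/(2*y))
W(11, q)*(-25 + 16) = ((2 + 11)/9)*(-25 + 16) = ((1/9)*13)*(-9) = (13/9)*(-9) = -13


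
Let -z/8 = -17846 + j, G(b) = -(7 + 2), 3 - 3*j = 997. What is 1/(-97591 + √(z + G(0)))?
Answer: -292773/28571573614 - √1308687/28571573614 ≈ -1.0287e-5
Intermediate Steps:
j = -994/3 (j = 1 - ⅓*997 = 1 - 997/3 = -994/3 ≈ -331.33)
G(b) = -9 (G(b) = -1*9 = -9)
z = 436256/3 (z = -8*(-17846 - 994/3) = -8*(-54532/3) = 436256/3 ≈ 1.4542e+5)
1/(-97591 + √(z + G(0))) = 1/(-97591 + √(436256/3 - 9)) = 1/(-97591 + √(436229/3)) = 1/(-97591 + √1308687/3)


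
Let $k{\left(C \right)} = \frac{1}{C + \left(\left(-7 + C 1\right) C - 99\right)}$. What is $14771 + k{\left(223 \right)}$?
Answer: $\frac{713321133}{48292} \approx 14771.0$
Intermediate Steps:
$k{\left(C \right)} = \frac{1}{-99 + C + C \left(-7 + C\right)}$ ($k{\left(C \right)} = \frac{1}{C + \left(\left(-7 + C\right) C - 99\right)} = \frac{1}{C + \left(C \left(-7 + C\right) - 99\right)} = \frac{1}{C + \left(-99 + C \left(-7 + C\right)\right)} = \frac{1}{-99 + C + C \left(-7 + C\right)}$)
$14771 + k{\left(223 \right)} = 14771 + \frac{1}{-99 + 223^{2} - 1338} = 14771 + \frac{1}{-99 + 49729 - 1338} = 14771 + \frac{1}{48292} = \frac{713321133}{48292}$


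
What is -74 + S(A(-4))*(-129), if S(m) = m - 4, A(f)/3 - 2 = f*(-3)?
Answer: -4976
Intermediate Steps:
A(f) = 6 - 9*f (A(f) = 6 + 3*(f*(-3)) = 6 + 3*(-3*f) = 6 - 9*f)
S(m) = -4 + m
-74 + S(A(-4))*(-129) = -74 + (-4 + (6 - 9*(-4)))*(-129) = -74 + (-4 + (6 + 36))*(-129) = -74 + (-4 + 42)*(-129) = -74 + 38*(-129) = -74 - 4902 = -4976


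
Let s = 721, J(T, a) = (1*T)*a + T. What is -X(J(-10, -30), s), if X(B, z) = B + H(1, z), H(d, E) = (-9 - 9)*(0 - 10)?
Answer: -470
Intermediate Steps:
J(T, a) = T + T*a (J(T, a) = T*a + T = T + T*a)
H(d, E) = 180 (H(d, E) = -18*(-10) = 180)
X(B, z) = 180 + B (X(B, z) = B + 180 = 180 + B)
-X(J(-10, -30), s) = -(180 - 10*(1 - 30)) = -(180 - 10*(-29)) = -(180 + 290) = -1*470 = -470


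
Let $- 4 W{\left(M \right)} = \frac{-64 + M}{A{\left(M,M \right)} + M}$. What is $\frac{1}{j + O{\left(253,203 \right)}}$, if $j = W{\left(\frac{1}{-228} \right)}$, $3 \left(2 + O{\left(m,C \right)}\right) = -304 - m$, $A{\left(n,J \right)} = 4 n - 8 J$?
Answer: $\frac{12}{12341} \approx 0.00097237$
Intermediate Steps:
$A{\left(n,J \right)} = - 8 J + 4 n$
$O{\left(m,C \right)} = - \frac{310}{3} - \frac{m}{3}$ ($O{\left(m,C \right)} = -2 + \frac{-304 - m}{3} = -2 - \left(\frac{304}{3} + \frac{m}{3}\right) = - \frac{310}{3} - \frac{m}{3}$)
$W{\left(M \right)} = \frac{-64 + M}{12 M}$ ($W{\left(M \right)} = - \frac{\left(-64 + M\right) \frac{1}{\left(- 8 M + 4 M\right) + M}}{4} = - \frac{\left(-64 + M\right) \frac{1}{- 4 M + M}}{4} = - \frac{\left(-64 + M\right) \frac{1}{\left(-3\right) M}}{4} = - \frac{\left(-64 + M\right) \left(- \frac{1}{3 M}\right)}{4} = - \frac{\left(- \frac{1}{3}\right) \frac{1}{M} \left(-64 + M\right)}{4} = \frac{-64 + M}{12 M}$)
$j = \frac{14593}{12}$ ($j = \frac{-64 + \frac{1}{-228}}{12 \frac{1}{-228}} = \frac{-64 - \frac{1}{228}}{12 \left(- \frac{1}{228}\right)} = \frac{1}{12} \left(-228\right) \left(- \frac{14593}{228}\right) = \frac{14593}{12} \approx 1216.1$)
$\frac{1}{j + O{\left(253,203 \right)}} = \frac{1}{\frac{14593}{12} - \frac{563}{3}} = \frac{1}{\frac{12341}{12}} = \frac{12}{12341}$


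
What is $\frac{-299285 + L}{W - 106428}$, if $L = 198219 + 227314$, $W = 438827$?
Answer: $\frac{126248}{332399} \approx 0.37981$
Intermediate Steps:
$L = 425533$
$\frac{-299285 + L}{W - 106428} = \frac{-299285 + 425533}{438827 - 106428} = \frac{126248}{332399}$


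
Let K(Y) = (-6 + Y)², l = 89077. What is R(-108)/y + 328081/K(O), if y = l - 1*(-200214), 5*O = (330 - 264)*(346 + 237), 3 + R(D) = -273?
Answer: 1964775371971/427644045828864 ≈ 0.0045944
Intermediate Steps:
R(D) = -276 (R(D) = -3 - 273 = -276)
O = 38478/5 (O = ((330 - 264)*(346 + 237))/5 = (66*583)/5 = (⅕)*38478 = 38478/5 ≈ 7695.6)
y = 289291 (y = 89077 - 1*(-200214) = 89077 + 200214 = 289291)
R(-108)/y + 328081/K(O) = -276/289291 + 328081/((-6 + 38478/5)²) = -276*1/289291 + 328081/((38448/5)²) = -276/289291 + 328081/(1478248704/25) = -276/289291 + 328081*(25/1478248704) = -276/289291 + 8202025/1478248704 = 1964775371971/427644045828864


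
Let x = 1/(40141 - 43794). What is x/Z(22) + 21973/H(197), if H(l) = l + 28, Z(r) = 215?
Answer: 3451496822/35342775 ≈ 97.658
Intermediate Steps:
H(l) = 28 + l
x = -1/3653 (x = 1/(-3653) = -1/3653 ≈ -0.00027375)
x/Z(22) + 21973/H(197) = -1/3653/215 + 21973/(28 + 197) = -1/3653*1/215 + 21973/225 = -1/785395 + 21973*(1/225) = -1/785395 + 21973/225 = 3451496822/35342775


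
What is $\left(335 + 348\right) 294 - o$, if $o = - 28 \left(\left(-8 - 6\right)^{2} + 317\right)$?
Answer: $215166$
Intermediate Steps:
$o = -14364$ ($o = - 28 \left(\left(-14\right)^{2} + 317\right) = - 28 \left(196 + 317\right) = \left(-28\right) 513 = -14364$)
$\left(335 + 348\right) 294 - o = \left(335 + 348\right) 294 - -14364 = 683 \cdot 294 + 14364 = 200802 + 14364 = 215166$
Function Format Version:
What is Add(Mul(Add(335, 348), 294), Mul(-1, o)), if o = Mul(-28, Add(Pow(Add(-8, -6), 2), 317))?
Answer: 215166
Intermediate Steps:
o = -14364 (o = Mul(-28, Add(Pow(-14, 2), 317)) = Mul(-28, Add(196, 317)) = Mul(-28, 513) = -14364)
Add(Mul(Add(335, 348), 294), Mul(-1, o)) = Add(Mul(Add(335, 348), 294), Mul(-1, -14364)) = Add(Mul(683, 294), 14364) = Add(200802, 14364) = 215166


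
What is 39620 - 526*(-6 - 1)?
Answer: 43302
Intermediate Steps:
39620 - 526*(-6 - 1) = 39620 - 526*(-7) = 39620 - 1*(-3682) = 39620 + 3682 = 43302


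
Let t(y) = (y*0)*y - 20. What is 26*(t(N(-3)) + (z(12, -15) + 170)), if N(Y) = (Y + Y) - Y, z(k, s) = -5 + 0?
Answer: 3770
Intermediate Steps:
z(k, s) = -5
N(Y) = Y (N(Y) = 2*Y - Y = Y)
t(y) = -20 (t(y) = 0*y - 20 = 0 - 20 = -20)
26*(t(N(-3)) + (z(12, -15) + 170)) = 26*(-20 + (-5 + 170)) = 26*(-20 + 165) = 26*145 = 3770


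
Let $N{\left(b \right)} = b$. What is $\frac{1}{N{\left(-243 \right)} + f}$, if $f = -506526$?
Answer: $- \frac{1}{506769} \approx -1.9733 \cdot 10^{-6}$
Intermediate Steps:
$\frac{1}{N{\left(-243 \right)} + f} = \frac{1}{-243 - 506526} = \frac{1}{-506769} = - \frac{1}{506769}$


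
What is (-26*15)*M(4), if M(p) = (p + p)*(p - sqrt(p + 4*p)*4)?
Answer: -12480 + 24960*sqrt(5) ≈ 43332.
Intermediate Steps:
M(p) = 2*p*(p - 4*sqrt(5)*sqrt(p)) (M(p) = (2*p)*(p - sqrt(5*p)*4) = (2*p)*(p - sqrt(5)*sqrt(p)*4) = (2*p)*(p - 4*sqrt(5)*sqrt(p)) = 2*p*(p - 4*sqrt(5)*sqrt(p)))
(-26*15)*M(4) = (-26*15)*(2*4**2 - 8*sqrt(5)*4**(3/2)) = -390*(2*16 - 8*sqrt(5)*8) = -390*(32 - 64*sqrt(5)) = -12480 + 24960*sqrt(5)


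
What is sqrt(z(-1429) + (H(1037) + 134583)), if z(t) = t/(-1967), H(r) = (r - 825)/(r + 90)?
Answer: 3*sqrt(30606596548334)/45241 ≈ 366.86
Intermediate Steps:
H(r) = (-825 + r)/(90 + r)
z(t) = -t/1967 (z(t) = t*(-1/1967) = -t/1967)
sqrt(z(-1429) + (H(1037) + 134583)) = sqrt(-1/1967*(-1429) + ((-825 + 1037)/(90 + 1037) + 134583)) = sqrt(1429/1967 + (212/1127 + 134583)) = sqrt(1429/1967 + 151675253/1127) = sqrt(42620976162/316687) = 3*sqrt(30606596548334)/45241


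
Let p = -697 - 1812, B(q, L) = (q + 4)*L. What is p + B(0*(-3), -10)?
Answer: -2549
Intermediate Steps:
B(q, L) = L*(4 + q) (B(q, L) = (4 + q)*L = L*(4 + q))
p = -2509
p + B(0*(-3), -10) = -2509 - 10*(4 + 0*(-3)) = -2509 - 10*(4 + 0) = -2509 - 10*4 = -2509 - 40 = -2549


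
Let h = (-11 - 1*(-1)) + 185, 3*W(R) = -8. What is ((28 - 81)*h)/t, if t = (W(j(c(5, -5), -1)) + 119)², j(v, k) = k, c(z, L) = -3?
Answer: -83475/121801 ≈ -0.68534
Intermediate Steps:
W(R) = -8/3 (W(R) = (⅓)*(-8) = -8/3)
h = 175 (h = (-11 + 1) + 185 = -10 + 185 = 175)
t = 121801/9 (t = (-8/3 + 119)² = (349/3)² = 121801/9 ≈ 13533.)
((28 - 81)*h)/t = ((28 - 81)*175)/(121801/9) = -53*175*(9/121801) = -9275*9/121801 = -83475/121801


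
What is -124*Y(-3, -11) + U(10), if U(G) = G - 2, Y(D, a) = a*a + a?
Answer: -13632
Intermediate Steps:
Y(D, a) = a + a**2 (Y(D, a) = a**2 + a = a + a**2)
U(G) = -2 + G
-124*Y(-3, -11) + U(10) = -(-1364)*(1 - 11) + (-2 + 10) = -(-1364)*(-10) + 8 = -124*110 + 8 = -13640 + 8 = -13632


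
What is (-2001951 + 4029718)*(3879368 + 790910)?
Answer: 9470235609226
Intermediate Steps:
(-2001951 + 4029718)*(3879368 + 790910) = 2027767*4670278 = 9470235609226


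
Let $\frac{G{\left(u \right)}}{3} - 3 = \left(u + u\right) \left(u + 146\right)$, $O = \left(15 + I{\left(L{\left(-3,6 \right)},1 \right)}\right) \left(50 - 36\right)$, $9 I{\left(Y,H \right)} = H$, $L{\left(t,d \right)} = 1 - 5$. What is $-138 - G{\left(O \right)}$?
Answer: $- \frac{12258113}{27} \approx -4.54 \cdot 10^{5}$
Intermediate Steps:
$L{\left(t,d \right)} = -4$
$I{\left(Y,H \right)} = \frac{H}{9}$
$O = \frac{1904}{9}$ ($O = \left(15 + \frac{1}{9} \cdot 1\right) \left(50 - 36\right) = \left(15 + \frac{1}{9}\right) 14 = \frac{136}{9} \cdot 14 = \frac{1904}{9} \approx 211.56$)
$G{\left(u \right)} = 9 + 6 u \left(146 + u\right)$ ($G{\left(u \right)} = 9 + 3 \left(u + u\right) \left(u + 146\right) = 9 + 3 \cdot 2 u \left(146 + u\right) = 9 + 6 u \left(146 + u\right)$)
$-138 - G{\left(O \right)} = -138 - \left(9 + 6 \left(\frac{1904}{9}\right)^{2} + 876 \cdot \frac{1904}{9}\right) = -138 - \left(9 + 6 \cdot \frac{3625216}{81} + \frac{555968}{3}\right) = -138 - \left(9 + \frac{7250432}{27} + \frac{555968}{3}\right) = -138 - \frac{12254387}{27} = - \frac{12258113}{27}$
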